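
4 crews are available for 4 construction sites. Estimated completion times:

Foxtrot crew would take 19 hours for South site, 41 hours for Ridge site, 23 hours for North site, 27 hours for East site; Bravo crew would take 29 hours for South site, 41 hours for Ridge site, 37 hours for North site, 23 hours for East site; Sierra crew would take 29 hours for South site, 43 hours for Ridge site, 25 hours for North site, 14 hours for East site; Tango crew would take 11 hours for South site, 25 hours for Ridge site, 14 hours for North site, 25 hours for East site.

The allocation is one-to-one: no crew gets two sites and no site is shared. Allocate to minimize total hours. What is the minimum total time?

Minimum total: 88 hours

This is a one-to-one assignment (minimum-cost bipartite matching).
Optimal: Foxtrot crew→South site (19 hours), Bravo crew→Ridge site (41 hours), Sierra crew→East site (14 hours), Tango crew→North site (14 hours) — total 19+41+14+14 = 88 hours.
Column-greedy (each site in turn goes to its cheapest remaining crew) gives 100 hours, worse by 12.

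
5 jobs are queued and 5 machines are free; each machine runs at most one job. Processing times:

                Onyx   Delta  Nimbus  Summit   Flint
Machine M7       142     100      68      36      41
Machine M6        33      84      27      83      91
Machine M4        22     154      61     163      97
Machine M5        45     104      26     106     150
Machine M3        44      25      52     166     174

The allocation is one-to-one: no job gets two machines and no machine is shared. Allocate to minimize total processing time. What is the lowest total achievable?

This is a one-to-one assignment (minimum-cost bipartite matching).
Optimal: Onyx→Machine M4 (22 min), Delta→Machine M3 (25 min), Nimbus→Machine M5 (26 min), Summit→Machine M6 (83 min), Flint→Machine M7 (41 min) — total 22+25+26+83+41 = 197 min.
Next-best assignment: Onyx→Machine M4, Delta→Machine M3, Nimbus→Machine M5, Summit→Machine M7, Flint→Machine M6 = 200 min.
Swapping Flint↔Nimbus (Flint→Machine M5 150 min, Nimbus→Machine M7 68 min) adds 151.

Min total: 197 min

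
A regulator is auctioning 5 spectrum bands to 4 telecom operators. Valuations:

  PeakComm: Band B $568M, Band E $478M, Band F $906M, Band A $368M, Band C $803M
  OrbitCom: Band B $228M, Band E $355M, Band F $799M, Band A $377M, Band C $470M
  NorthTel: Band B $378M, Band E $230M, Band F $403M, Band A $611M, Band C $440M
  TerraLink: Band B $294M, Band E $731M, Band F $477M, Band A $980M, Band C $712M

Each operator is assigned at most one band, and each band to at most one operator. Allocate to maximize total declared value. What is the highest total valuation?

Maximum total: $2960M

Optimal: PeakComm→Band C ($803M), OrbitCom→Band F ($799M), NorthTel→Band B ($378M), TerraLink→Band A ($980M) — total 803+799+378+980 = $2960M.
No other one-to-one assignment exceeds $2960M.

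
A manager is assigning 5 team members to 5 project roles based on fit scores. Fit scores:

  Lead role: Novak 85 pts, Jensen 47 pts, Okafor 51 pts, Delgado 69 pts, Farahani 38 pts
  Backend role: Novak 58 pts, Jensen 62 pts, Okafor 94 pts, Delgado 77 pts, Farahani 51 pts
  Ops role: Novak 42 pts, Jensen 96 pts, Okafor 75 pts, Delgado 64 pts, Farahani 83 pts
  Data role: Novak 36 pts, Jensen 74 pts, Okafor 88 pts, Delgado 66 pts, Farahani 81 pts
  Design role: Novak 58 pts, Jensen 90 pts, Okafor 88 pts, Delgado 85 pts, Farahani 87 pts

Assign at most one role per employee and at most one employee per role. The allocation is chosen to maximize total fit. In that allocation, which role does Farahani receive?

Treat this as an assignment problem: match each employee to one role.
Optimal: Novak→Lead role (85 pts), Jensen→Ops role (96 pts), Okafor→Backend role (94 pts), Delgado→Design role (85 pts), Farahani→Data role (81 pts) — total 85+96+94+85+81 = 441 pts.
Max-entry greedy (repeatedly take the single best remaining cell) gives 428 pts, worse by 13.
Next-best assignment: Novak→Lead role, Jensen→Ops role, Okafor→Data role, Delgado→Backend role, Farahani→Design role = 433 pts.
Farahani's own top role is Design role (87 pts), but forcing Farahani→Design role and reassigning the rest optimally gives only 433 pts — worse by 8.

Farahani receives Data role.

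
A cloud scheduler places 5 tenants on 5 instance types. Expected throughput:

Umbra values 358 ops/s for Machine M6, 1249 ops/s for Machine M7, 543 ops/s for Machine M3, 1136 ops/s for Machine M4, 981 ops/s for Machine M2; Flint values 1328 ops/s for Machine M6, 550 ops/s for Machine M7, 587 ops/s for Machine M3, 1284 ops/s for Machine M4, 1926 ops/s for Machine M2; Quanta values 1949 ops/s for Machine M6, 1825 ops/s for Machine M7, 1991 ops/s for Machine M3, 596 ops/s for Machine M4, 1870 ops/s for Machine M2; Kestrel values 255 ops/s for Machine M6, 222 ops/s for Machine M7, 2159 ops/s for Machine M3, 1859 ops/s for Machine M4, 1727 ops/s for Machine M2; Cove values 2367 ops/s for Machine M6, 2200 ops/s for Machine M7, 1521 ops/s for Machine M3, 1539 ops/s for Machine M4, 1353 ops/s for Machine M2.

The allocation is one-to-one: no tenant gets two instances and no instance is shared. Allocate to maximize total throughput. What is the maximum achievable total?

Maximum total: 9413 ops/s

Optimal: Umbra→Machine M4 (1136 ops/s), Flint→Machine M2 (1926 ops/s), Quanta→Machine M7 (1825 ops/s), Kestrel→Machine M3 (2159 ops/s), Cove→Machine M6 (2367 ops/s) — total 1136+1926+1825+2159+2367 = 9413 ops/s.
Next-best assignment: Umbra→Machine M7, Flint→Machine M2, Quanta→Machine M3, Kestrel→Machine M4, Cove→Machine M6 = 9392 ops/s.
Swapping Kestrel↔Flint (Kestrel→Machine M2 1727 ops/s, Flint→Machine M3 587 ops/s) loses 1771.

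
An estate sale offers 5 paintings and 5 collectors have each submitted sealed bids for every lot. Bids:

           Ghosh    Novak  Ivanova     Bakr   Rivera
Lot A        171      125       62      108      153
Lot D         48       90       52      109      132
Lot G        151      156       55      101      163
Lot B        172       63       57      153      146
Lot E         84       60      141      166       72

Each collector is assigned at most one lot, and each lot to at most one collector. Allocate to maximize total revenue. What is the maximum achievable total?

Max total: $753

Optimal: Ghosh→Lot A ($171), Novak→Lot G ($156), Ivanova→Lot E ($141), Bakr→Lot B ($153), Rivera→Lot D ($132) — total 171+156+141+153+132 = $753.
Row-greedy (each collector in turn takes its best remaining lot) gives $731, worse by 22.
Next-best assignment: Ghosh→Lot B, Novak→Lot G, Ivanova→Lot E, Bakr→Lot D, Rivera→Lot A = $731.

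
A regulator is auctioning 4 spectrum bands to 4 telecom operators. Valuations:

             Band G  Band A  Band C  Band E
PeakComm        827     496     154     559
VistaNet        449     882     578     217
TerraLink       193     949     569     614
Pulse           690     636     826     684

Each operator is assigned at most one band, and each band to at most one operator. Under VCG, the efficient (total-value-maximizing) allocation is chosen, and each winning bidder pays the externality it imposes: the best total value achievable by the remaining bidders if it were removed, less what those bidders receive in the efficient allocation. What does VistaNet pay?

Efficient allocation: PeakComm→Band G ($827M), VistaNet→Band A ($882M), TerraLink→Band E ($614M), Pulse→Band C ($826M); total welfare W = $3149M.
VistaNet receives Band A at value $882M, so the others get W − 882 = $2267M.
Without VistaNet: best allocation of the remaining 3 bidders over all 4 bands is PeakComm→Band G ($827M), TerraLink→Band A ($949M), Pulse→Band C ($826M), total $2602M.
VCG payment = (others' best without VistaNet) − (others' welfare with VistaNet) = 2602 − 2267 = $335M.

VistaNet pays $335M.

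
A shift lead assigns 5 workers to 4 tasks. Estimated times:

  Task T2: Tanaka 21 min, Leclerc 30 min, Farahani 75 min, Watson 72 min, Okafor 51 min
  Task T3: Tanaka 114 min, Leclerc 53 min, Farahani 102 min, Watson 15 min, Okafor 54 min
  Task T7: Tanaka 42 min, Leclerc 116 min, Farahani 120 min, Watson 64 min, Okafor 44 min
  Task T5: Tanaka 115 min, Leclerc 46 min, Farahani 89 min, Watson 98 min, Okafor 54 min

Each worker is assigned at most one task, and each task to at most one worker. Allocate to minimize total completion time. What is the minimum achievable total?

Min total: 126 min

Optimal: Tanaka→Task T2 (21 min), Watson→Task T3 (15 min), Okafor→Task T7 (44 min), Leclerc→Task T5 (46 min) — total 21+15+44+46 = 126 min.
Row-greedy (each worker in turn takes its cheapest remaining task) gives 233 min, worse by 107.
Swapping Okafor↔Leclerc (Okafor→Task T5 54 min, Leclerc→Task T7 116 min) adds 80.
Checked against all permutations: 126 min is optimal.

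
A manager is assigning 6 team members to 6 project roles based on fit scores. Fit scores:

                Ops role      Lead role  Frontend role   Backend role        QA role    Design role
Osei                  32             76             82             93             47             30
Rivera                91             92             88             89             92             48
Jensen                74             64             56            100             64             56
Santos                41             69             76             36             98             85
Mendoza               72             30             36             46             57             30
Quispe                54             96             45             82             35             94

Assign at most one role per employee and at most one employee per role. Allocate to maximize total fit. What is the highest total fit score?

Optimal: Osei→Frontend role (82 pts), Rivera→Lead role (92 pts), Jensen→Backend role (100 pts), Santos→QA role (98 pts), Mendoza→Ops role (72 pts), Quispe→Design role (94 pts) — total 82+92+100+98+72+94 = 538 pts.
Max-entry greedy (repeatedly take the single best remaining cell) gives 497 pts, worse by 41.

Maximum total: 538 pts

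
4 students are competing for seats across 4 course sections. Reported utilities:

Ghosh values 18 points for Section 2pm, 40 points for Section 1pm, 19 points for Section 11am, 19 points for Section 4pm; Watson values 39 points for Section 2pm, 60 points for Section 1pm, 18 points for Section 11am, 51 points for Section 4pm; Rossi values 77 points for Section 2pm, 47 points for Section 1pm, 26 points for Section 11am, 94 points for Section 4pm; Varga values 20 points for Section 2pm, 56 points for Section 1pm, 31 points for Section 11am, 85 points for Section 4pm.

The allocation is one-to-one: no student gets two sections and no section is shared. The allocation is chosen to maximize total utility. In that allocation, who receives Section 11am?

Optimal: Ghosh→Section 11am (19 points), Watson→Section 1pm (60 points), Rossi→Section 2pm (77 points), Varga→Section 4pm (85 points) — total 19+60+77+85 = 241 points.
Row-greedy (each student in turn takes its best remaining section) gives 199 points, worse by 42.
Swapping Varga↔Watson (Varga→Section 1pm 56 points, Watson→Section 4pm 51 points) loses 38.
Checked against all permutations: 241 points is optimal.
Ghosh's own top section is Section 1pm (40 points), but forcing Ghosh→Section 1pm and reassigning the rest optimally gives only 220 points — worse by 21.

Ghosh receives Section 11am.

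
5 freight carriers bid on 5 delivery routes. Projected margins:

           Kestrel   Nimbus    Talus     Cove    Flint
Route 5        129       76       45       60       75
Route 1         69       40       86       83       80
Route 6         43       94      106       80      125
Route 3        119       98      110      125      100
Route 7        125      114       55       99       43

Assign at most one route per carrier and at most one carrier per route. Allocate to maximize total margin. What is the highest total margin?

Max total: $579k

Optimal: Kestrel→Route 5 ($129k), Nimbus→Route 7 ($114k), Talus→Route 1 ($86k), Cove→Route 3 ($125k), Flint→Route 6 ($125k) — total 129+114+86+125+125 = $579k.
Row-greedy (each carrier in turn takes its best remaining route) gives $561k, worse by 18.
Next-best assignment: Kestrel→Route 5, Nimbus→Route 7, Talus→Route 3, Cove→Route 1, Flint→Route 6 = $561k.
Swapping Nimbus↔Talus (Nimbus→Route 1 $40k, Talus→Route 7 $55k) loses 105.
No other one-to-one assignment exceeds $579k.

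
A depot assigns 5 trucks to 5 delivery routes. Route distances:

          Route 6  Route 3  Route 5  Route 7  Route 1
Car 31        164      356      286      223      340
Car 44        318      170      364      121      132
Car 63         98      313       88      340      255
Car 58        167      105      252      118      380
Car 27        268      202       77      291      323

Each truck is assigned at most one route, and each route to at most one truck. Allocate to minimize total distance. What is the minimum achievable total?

This is the linear assignment problem.
Optimal: Car 31→Route 7 (223 km), Car 44→Route 1 (132 km), Car 63→Route 6 (98 km), Car 58→Route 3 (105 km), Car 27→Route 5 (77 km) — total 223+132+98+105+77 = 635 km.
Column-greedy (each route in turn goes to its cheapest remaining truck) gives 741 km, worse by 106.
Next-best assignment: Car 31→Route 6, Car 44→Route 1, Car 63→Route 5, Car 58→Route 7, Car 27→Route 3 = 704 km.

Min total: 635 km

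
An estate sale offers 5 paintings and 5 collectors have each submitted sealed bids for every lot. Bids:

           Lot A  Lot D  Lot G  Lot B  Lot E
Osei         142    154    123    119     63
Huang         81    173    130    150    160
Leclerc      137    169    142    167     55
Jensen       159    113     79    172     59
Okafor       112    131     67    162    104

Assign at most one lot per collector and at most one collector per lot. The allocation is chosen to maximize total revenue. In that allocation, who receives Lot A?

Jensen receives Lot A.

This is a one-to-one assignment (maximum-weight bipartite matching).
Optimal: Osei→Lot D ($154), Huang→Lot E ($160), Leclerc→Lot G ($142), Jensen→Lot A ($159), Okafor→Lot B ($162) — total 154+160+142+159+162 = $777.
Column-greedy (each lot in turn goes to its best remaining collector) gives $699, worse by 78.
Jensen's own top lot is Lot B ($172), but forcing Jensen→Lot B and reassigning the rest optimally gives only $747 — worse by 30.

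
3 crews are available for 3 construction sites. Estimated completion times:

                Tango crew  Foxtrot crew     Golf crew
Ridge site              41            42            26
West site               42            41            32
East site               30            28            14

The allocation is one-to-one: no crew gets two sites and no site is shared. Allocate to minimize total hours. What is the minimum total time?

Minimum total: 96 hours

This is a one-to-one assignment (minimum-cost bipartite matching).
Optimal: Tango crew→Ridge site (41 hours), Foxtrot crew→West site (41 hours), Golf crew→East site (14 hours) — total 41+41+14 = 96 hours.
Column-greedy (each site in turn goes to its cheapest remaining crew) gives 97 hours, worse by 1.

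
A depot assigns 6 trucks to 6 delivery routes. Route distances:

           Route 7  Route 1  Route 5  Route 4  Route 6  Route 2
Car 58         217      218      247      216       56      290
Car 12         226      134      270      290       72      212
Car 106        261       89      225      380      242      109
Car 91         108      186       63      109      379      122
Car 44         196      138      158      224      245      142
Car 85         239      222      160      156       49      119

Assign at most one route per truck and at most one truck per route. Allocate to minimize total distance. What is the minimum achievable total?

Optimal: Car 58→Route 6 (56 km), Car 12→Route 1 (134 km), Car 106→Route 2 (109 km), Car 91→Route 5 (63 km), Car 44→Route 7 (196 km), Car 85→Route 4 (156 km) — total 56+134+109+63+196+156 = 714 km.
Next-best assignment: Car 58→Route 6, Car 12→Route 1, Car 106→Route 2, Car 91→Route 7, Car 44→Route 5, Car 85→Route 4 = 721 km.

Min total: 714 km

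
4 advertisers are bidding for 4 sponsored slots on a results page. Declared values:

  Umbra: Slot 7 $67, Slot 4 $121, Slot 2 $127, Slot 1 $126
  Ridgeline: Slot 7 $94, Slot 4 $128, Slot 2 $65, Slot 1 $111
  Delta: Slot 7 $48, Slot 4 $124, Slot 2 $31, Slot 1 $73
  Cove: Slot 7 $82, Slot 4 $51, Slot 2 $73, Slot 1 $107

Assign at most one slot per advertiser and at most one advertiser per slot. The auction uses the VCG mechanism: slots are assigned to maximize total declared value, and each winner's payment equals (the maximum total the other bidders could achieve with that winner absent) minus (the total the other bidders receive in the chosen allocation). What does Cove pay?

Cove pays $17.

Efficient allocation: Umbra→Slot 2 ($127), Ridgeline→Slot 7 ($94), Delta→Slot 4 ($124), Cove→Slot 1 ($107); total welfare W = $452.
Cove receives Slot 1 at value $107, so the others get W − 107 = $345.
Without Cove: best allocation of the remaining 3 bidders over all 4 slots is Umbra→Slot 2 ($127), Ridgeline→Slot 1 ($111), Delta→Slot 4 ($124), total $362.
VCG payment = (others' best without Cove) − (others' welfare with Cove) = 362 − 345 = $17.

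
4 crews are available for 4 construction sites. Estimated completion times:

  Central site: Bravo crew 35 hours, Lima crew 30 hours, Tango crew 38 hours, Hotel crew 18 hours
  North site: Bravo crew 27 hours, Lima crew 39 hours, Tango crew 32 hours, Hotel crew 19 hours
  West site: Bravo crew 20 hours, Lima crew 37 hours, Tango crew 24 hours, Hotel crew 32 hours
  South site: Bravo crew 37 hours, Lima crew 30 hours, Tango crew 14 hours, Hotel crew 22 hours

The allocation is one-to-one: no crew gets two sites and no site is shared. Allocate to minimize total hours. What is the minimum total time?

Optimal: Bravo crew→West site (20 hours), Lima crew→Central site (30 hours), Tango crew→South site (14 hours), Hotel crew→North site (19 hours) — total 20+30+14+19 = 83 hours.
Min-entry greedy (repeatedly take the single cheapest remaining cell) gives 91 hours, worse by 8.
Next-best assignment: Bravo crew→West site, Lima crew→North site, Tango crew→South site, Hotel crew→Central site = 91 hours.
Swapping Tango crew↔Hotel crew (Tango crew→North site 32 hours, Hotel crew→South site 22 hours) adds 21.
No other one-to-one assignment undercuts 83 hours.

Minimum total: 83 hours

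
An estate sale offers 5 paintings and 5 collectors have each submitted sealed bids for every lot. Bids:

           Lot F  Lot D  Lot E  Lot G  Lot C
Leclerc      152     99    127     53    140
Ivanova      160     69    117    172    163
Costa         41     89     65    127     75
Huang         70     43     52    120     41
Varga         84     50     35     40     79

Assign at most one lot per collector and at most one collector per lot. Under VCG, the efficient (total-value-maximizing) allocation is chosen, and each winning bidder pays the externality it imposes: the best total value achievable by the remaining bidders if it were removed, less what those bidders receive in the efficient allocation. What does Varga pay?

Efficient allocation: Leclerc→Lot E ($127), Ivanova→Lot C ($163), Costa→Lot D ($89), Huang→Lot G ($120), Varga→Lot F ($84); total welfare W = $583.
Varga receives Lot F at value $84, so the others get W − 84 = $499.
Without Varga: best allocation of the remaining 4 bidders over all 5 lots is Leclerc→Lot F ($152), Ivanova→Lot C ($163), Costa→Lot D ($89), Huang→Lot G ($120), total $524.
VCG payment = (others' best without Varga) − (others' welfare with Varga) = 524 − 499 = $25.

Varga pays $25.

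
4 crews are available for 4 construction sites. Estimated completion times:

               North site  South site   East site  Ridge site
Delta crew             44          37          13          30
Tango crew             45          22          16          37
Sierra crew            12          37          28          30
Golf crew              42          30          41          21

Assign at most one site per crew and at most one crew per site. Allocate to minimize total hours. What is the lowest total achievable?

Optimal: Delta crew→East site (13 hours), Tango crew→South site (22 hours), Sierra crew→North site (12 hours), Golf crew→Ridge site (21 hours) — total 13+22+12+21 = 68 hours.
Next-best assignment: Delta crew→South site, Tango crew→East site, Sierra crew→North site, Golf crew→Ridge site = 86 hours.
Swapping Tango crew↔Sierra crew (Tango crew→North site 45 hours, Sierra crew→South site 37 hours) adds 48.

Minimum total: 68 hours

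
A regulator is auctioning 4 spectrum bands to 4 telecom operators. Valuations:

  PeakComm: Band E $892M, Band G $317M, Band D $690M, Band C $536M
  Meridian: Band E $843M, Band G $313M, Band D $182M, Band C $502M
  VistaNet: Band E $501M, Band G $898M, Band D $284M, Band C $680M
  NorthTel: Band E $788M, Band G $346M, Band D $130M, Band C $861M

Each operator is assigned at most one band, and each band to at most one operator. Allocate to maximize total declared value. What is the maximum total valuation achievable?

Optimal: PeakComm→Band D ($690M), Meridian→Band E ($843M), VistaNet→Band G ($898M), NorthTel→Band C ($861M) — total 690+843+898+861 = $3292M.
Column-greedy (each band in turn goes to its best remaining operator) gives $2833M, worse by 459.
No other one-to-one assignment exceeds $3292M.

Max total: $3292M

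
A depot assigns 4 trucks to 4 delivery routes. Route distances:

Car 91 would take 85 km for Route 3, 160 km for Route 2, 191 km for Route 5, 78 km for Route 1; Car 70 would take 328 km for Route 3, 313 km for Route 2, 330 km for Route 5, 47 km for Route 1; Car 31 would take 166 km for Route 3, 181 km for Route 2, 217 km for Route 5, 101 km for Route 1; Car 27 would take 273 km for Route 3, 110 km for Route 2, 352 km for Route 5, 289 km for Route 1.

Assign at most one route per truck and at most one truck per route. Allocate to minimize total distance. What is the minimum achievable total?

Min total: 459 km

Optimal: Car 91→Route 3 (85 km), Car 70→Route 1 (47 km), Car 31→Route 5 (217 km), Car 27→Route 2 (110 km) — total 85+47+217+110 = 459 km.
Next-best assignment: Car 91→Route 5, Car 70→Route 1, Car 31→Route 3, Car 27→Route 2 = 514 km.
Every other assignment is strictly worse.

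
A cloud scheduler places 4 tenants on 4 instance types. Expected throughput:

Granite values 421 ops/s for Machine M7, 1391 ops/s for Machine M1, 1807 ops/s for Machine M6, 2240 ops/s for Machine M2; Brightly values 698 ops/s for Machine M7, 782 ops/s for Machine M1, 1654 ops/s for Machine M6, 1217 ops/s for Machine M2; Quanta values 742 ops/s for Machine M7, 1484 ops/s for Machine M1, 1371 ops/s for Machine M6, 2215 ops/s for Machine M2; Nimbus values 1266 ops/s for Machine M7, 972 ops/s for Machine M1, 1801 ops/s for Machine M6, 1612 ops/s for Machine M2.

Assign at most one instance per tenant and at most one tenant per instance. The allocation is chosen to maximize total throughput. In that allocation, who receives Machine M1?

Quanta receives Machine M1.

This is the linear assignment problem.
Optimal: Granite→Machine M2 (2240 ops/s), Brightly→Machine M6 (1654 ops/s), Quanta→Machine M1 (1484 ops/s), Nimbus→Machine M7 (1266 ops/s) — total 2240+1654+1484+1266 = 6644 ops/s.
Next-best assignment: Granite→Machine M1, Brightly→Machine M6, Quanta→Machine M2, Nimbus→Machine M7 = 6526 ops/s.
Checked against all permutations: 6644 ops/s is optimal.
Quanta's own top instance is Machine M2 (2215 ops/s), but forcing Quanta→Machine M2 and reassigning the rest optimally gives only 6526 ops/s — worse by 118.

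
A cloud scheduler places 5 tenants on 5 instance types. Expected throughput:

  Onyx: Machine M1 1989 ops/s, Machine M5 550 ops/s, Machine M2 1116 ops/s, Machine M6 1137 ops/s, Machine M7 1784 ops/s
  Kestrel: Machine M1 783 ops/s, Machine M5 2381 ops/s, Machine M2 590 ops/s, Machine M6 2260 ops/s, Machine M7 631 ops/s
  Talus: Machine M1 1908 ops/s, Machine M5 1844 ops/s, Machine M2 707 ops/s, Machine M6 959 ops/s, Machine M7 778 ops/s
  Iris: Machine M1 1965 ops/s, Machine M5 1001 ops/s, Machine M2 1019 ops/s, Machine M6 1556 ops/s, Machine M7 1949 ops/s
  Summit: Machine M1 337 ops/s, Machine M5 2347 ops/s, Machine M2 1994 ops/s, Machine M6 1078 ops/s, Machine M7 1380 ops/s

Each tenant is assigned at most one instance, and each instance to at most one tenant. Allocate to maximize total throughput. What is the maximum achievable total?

Max total: 10036 ops/s

This is a one-to-one assignment (maximum-weight bipartite matching).
Optimal: Onyx→Machine M1 (1989 ops/s), Kestrel→Machine M6 (2260 ops/s), Talus→Machine M5 (1844 ops/s), Iris→Machine M7 (1949 ops/s), Summit→Machine M2 (1994 ops/s) — total 1989+2260+1844+1949+1994 = 10036 ops/s.
Column-greedy (each instance in turn goes to its best remaining tenant) gives 8698 ops/s, worse by 1338.
Swapping Talus↔Onyx (Talus→Machine M1 1908 ops/s, Onyx→Machine M5 550 ops/s) loses 1375.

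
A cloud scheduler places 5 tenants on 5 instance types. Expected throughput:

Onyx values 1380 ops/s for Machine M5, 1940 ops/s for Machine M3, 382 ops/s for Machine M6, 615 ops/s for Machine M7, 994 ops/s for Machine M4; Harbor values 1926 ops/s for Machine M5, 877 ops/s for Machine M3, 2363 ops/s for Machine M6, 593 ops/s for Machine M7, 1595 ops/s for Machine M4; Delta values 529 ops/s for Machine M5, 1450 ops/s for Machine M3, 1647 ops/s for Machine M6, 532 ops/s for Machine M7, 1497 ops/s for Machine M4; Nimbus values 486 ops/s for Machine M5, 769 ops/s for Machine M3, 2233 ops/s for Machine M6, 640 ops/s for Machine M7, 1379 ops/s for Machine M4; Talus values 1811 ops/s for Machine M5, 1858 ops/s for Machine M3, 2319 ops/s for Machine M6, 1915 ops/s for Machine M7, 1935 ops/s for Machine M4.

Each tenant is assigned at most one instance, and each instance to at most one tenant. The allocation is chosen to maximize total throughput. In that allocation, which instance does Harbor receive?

This is a one-to-one assignment (maximum-weight bipartite matching).
Optimal: Onyx→Machine M3 (1940 ops/s), Harbor→Machine M5 (1926 ops/s), Delta→Machine M4 (1497 ops/s), Nimbus→Machine M6 (2233 ops/s), Talus→Machine M7 (1915 ops/s) — total 1940+1926+1497+2233+1915 = 9511 ops/s.
Row-greedy (each tenant in turn takes its best remaining instance) gives 8251 ops/s, worse by 1260.
Next-best assignment: Onyx→Machine M3, Harbor→Machine M5, Delta→Machine M6, Nimbus→Machine M4, Talus→Machine M7 = 8807 ops/s.
Swapping Talus↔Onyx (Talus→Machine M3 1858 ops/s, Onyx→Machine M7 615 ops/s) loses 1382.
No other one-to-one assignment exceeds 9511 ops/s.
Harbor's own top instance is Machine M6 (2363 ops/s), but forcing Harbor→Machine M6 and reassigning the rest optimally gives only 8487 ops/s — worse by 1024.

Harbor receives Machine M5.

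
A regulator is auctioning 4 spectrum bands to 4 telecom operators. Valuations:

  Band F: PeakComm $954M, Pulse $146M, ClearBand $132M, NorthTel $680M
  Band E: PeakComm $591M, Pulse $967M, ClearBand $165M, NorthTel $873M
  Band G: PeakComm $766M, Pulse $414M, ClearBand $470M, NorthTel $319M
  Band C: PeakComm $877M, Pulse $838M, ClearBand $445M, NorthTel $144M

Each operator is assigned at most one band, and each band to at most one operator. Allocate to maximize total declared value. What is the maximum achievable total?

This is the linear assignment problem.
Optimal: PeakComm→Band F ($954M), Pulse→Band C ($838M), ClearBand→Band G ($470M), NorthTel→Band E ($873M) — total 954+838+470+873 = $3135M.
Column-greedy (each band in turn goes to its best remaining operator) gives $2535M, worse by 600.
Swapping PeakComm↔NorthTel (PeakComm→Band E $591M, NorthTel→Band F $680M) loses 556.

Max total: $3135M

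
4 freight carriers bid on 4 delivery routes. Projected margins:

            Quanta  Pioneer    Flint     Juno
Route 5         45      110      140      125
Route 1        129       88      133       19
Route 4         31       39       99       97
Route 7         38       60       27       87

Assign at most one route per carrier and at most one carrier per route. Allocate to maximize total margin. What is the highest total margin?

Max total: $426k

Optimal: Quanta→Route 1 ($129k), Pioneer→Route 7 ($60k), Flint→Route 5 ($140k), Juno→Route 4 ($97k) — total 129+60+140+97 = $426k.
Row-greedy (each carrier in turn takes its best remaining route) gives $425k, worse by 1.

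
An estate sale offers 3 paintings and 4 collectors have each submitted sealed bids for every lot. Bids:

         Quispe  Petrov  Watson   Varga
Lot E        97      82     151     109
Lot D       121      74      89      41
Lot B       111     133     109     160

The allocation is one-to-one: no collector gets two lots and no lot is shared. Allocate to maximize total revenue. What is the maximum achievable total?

Maximum total: $432

Optimal: Watson→Lot E ($151), Quispe→Lot D ($121), Varga→Lot B ($160) — total 151+121+160 = $432.
Next-best assignment: Watson→Lot E, Quispe→Lot D, Petrov→Lot B = $405.
No other one-to-one assignment exceeds $432.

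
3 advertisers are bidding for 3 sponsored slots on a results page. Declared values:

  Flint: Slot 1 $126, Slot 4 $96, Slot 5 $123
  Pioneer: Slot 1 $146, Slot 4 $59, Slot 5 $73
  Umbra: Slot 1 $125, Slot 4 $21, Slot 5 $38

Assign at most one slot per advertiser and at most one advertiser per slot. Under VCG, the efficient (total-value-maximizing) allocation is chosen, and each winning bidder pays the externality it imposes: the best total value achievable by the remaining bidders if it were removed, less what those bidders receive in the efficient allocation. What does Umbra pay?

Umbra pays $87.

Efficient allocation: Flint→Slot 5 ($123), Pioneer→Slot 4 ($59), Umbra→Slot 1 ($125); total welfare W = $307.
Umbra receives Slot 1 at value $125, so the others get W − 125 = $182.
Without Umbra: best allocation of the remaining 2 bidders over all 3 slots is Flint→Slot 5 ($123), Pioneer→Slot 1 ($146), total $269.
VCG payment = (others' best without Umbra) − (others' welfare with Umbra) = 269 − 182 = $87.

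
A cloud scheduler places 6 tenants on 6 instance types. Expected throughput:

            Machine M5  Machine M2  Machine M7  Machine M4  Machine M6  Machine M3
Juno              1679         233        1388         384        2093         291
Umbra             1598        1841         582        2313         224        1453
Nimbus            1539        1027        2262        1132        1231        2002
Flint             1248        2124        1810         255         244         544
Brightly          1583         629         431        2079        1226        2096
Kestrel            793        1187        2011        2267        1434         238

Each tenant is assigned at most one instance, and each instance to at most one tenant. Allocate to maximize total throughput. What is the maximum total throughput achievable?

Max total: 12440 ops/s

This is the linear assignment problem.
Optimal: Juno→Machine M6 (2093 ops/s), Umbra→Machine M5 (1598 ops/s), Nimbus→Machine M7 (2262 ops/s), Flint→Machine M2 (2124 ops/s), Brightly→Machine M3 (2096 ops/s), Kestrel→Machine M4 (2267 ops/s) — total 2093+1598+2262+2124+2096+2267 = 12440 ops/s.
Row-greedy (each tenant in turn takes its best remaining instance) gives 11681 ops/s, worse by 759.
Next-best assignment: Juno→Machine M6, Umbra→Machine M4, Nimbus→Machine M5, Flint→Machine M2, Brightly→Machine M3, Kestrel→Machine M7 = 12176 ops/s.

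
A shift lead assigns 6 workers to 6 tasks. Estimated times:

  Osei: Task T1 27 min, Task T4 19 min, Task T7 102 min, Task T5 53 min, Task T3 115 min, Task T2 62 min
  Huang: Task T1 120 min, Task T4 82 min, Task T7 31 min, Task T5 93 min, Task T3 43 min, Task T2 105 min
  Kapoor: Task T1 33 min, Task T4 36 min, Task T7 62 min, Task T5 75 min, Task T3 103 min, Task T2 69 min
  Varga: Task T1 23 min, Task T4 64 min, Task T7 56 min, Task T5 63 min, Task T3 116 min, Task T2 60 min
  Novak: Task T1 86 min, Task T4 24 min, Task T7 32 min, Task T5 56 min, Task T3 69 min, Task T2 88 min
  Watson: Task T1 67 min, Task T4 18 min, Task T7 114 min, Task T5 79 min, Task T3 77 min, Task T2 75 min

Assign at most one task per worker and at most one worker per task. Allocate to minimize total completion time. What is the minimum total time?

Optimal: Osei→Task T5 (53 min), Huang→Task T3 (43 min), Kapoor→Task T2 (69 min), Varga→Task T1 (23 min), Novak→Task T7 (32 min), Watson→Task T4 (18 min) — total 53+43+69+23+32+18 = 238 min.
Min-entry greedy (repeatedly take the single cheapest remaining cell) gives 263 min, worse by 25.
Next-best assignment: Osei→Task T5, Huang→Task T3, Kapoor→Task T1, Varga→Task T2, Novak→Task T7, Watson→Task T4 = 239 min.

Minimum total: 238 min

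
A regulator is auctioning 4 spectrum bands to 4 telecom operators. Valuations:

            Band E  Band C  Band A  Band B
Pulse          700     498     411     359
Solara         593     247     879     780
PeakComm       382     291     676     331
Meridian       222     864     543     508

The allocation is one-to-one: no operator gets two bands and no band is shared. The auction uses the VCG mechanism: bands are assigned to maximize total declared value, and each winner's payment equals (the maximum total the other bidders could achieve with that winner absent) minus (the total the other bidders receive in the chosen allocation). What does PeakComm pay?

Efficient allocation: Pulse→Band E ($700M), Solara→Band B ($780M), PeakComm→Band A ($676M), Meridian→Band C ($864M); total welfare W = $3020M.
PeakComm receives Band A at value $676M, so the others get W − 676 = $2344M.
Without PeakComm: best allocation of the remaining 3 bidders over all 4 bands is Pulse→Band E ($700M), Solara→Band A ($879M), Meridian→Band C ($864M), total $2443M.
VCG payment = (others' best without PeakComm) − (others' welfare with PeakComm) = 2443 − 2344 = $99M.

PeakComm pays $99M.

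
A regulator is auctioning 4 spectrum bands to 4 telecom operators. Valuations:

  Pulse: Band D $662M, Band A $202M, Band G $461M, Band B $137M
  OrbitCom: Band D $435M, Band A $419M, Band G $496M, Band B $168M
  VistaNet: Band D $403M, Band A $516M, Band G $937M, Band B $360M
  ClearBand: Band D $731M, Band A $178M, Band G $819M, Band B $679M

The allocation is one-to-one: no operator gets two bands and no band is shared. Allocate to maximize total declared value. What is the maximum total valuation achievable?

Max total: $2697M

Optimal: Pulse→Band D ($662M), OrbitCom→Band A ($419M), VistaNet→Band G ($937M), ClearBand→Band B ($679M) — total 662+419+937+679 = $2697M.
Column-greedy (each band in turn goes to its best remaining operator) gives $1880M, worse by 817.
Every other assignment is strictly worse.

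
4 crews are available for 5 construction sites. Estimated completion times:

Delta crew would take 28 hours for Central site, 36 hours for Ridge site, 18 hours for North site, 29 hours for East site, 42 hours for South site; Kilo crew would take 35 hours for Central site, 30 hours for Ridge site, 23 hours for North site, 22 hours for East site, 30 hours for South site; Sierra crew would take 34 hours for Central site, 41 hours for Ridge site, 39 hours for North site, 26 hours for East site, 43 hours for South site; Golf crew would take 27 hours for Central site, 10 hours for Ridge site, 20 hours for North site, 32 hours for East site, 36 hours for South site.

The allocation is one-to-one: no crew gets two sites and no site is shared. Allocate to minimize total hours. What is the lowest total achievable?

Minimum total: 84 hours

Optimal: Delta crew→North site (18 hours), Kilo crew→East site (22 hours), Sierra crew→Central site (34 hours), Golf crew→Ridge site (10 hours) — total 18+22+34+10 = 84 hours.
Column-greedy (each site in turn goes to its cheapest remaining crew) gives 101 hours, worse by 17.
Checked against all permutations: 84 hours is optimal.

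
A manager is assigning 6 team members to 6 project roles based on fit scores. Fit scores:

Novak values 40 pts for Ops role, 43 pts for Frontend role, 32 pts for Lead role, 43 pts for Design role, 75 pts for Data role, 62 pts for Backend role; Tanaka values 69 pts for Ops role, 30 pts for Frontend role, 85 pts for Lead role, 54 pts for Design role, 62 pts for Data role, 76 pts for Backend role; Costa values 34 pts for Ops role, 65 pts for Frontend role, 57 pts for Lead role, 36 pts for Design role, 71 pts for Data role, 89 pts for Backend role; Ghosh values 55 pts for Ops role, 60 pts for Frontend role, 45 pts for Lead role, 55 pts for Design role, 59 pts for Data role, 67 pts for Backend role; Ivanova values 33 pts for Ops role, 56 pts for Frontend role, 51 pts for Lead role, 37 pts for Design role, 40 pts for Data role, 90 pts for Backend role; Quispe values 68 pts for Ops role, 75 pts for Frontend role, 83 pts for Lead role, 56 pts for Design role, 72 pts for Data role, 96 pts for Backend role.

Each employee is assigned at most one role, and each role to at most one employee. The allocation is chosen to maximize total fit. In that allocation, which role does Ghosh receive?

Ghosh receives Design role.

Optimal: Novak→Data role (75 pts), Tanaka→Lead role (85 pts), Costa→Frontend role (65 pts), Ghosh→Design role (55 pts), Ivanova→Backend role (90 pts), Quispe→Ops role (68 pts) — total 75+85+65+55+90+68 = 438 pts.
Row-greedy (each employee in turn takes its best remaining role) gives 414 pts, worse by 24.
Ghosh's own top role is Backend role (67 pts), but forcing Ghosh→Backend role and reassigning the rest optimally gives only 397 pts — worse by 41.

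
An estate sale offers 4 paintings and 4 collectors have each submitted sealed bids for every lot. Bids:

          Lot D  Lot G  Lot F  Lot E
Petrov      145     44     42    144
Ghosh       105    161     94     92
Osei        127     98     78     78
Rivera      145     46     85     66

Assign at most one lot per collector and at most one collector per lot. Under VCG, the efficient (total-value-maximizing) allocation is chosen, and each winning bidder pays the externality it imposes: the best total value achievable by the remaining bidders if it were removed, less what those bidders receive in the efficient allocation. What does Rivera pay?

Rivera pays $49.

Efficient allocation: Petrov→Lot E ($144), Ghosh→Lot G ($161), Osei→Lot F ($78), Rivera→Lot D ($145); total welfare W = $528.
Rivera receives Lot D at value $145, so the others get W − 145 = $383.
Without Rivera: best allocation of the remaining 3 bidders over all 4 lots is Petrov→Lot E ($144), Ghosh→Lot G ($161), Osei→Lot D ($127), total $432.
VCG payment = (others' best without Rivera) − (others' welfare with Rivera) = 432 − 383 = $49.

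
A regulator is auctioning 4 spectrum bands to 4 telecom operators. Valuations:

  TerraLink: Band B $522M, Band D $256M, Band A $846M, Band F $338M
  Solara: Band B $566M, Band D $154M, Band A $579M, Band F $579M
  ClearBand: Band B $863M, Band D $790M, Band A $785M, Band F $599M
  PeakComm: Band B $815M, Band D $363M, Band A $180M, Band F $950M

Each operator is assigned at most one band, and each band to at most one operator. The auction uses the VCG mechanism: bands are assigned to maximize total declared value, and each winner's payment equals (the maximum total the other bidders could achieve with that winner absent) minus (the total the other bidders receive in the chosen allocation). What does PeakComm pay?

Efficient allocation: TerraLink→Band A ($846M), Solara→Band B ($566M), ClearBand→Band D ($790M), PeakComm→Band F ($950M); total welfare W = $3152M.
PeakComm receives Band F at value $950M, so the others get W − 950 = $2202M.
Without PeakComm: best allocation of the remaining 3 bidders over all 4 bands is TerraLink→Band A ($846M), Solara→Band F ($579M), ClearBand→Band B ($863M), total $2288M.
VCG payment = (others' best without PeakComm) − (others' welfare with PeakComm) = 2288 − 2202 = $86M.

PeakComm pays $86M.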